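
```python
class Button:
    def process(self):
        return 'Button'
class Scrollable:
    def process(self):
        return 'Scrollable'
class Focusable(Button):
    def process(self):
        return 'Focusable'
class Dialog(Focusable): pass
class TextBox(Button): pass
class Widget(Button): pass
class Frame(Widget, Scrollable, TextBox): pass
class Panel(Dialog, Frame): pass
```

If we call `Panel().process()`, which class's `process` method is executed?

Focusable

L[Panel] = Panel + merge(L[Dialog], L[Frame], [Dialog Frame])
  take Dialog:  [Dialog Focusable Button object] + [Frame Widget Scrollable TextBox Button object] + [Dialog Frame]
  take Focusable:  [Focusable Button object] + [Frame Widget Scrollable TextBox Button object] + [Frame]
  take Frame:  [Button object] + [Frame Widget Scrollable TextBox Button object] + [Frame]
  take Widget:  [Button object] + [Widget Scrollable TextBox Button object]
  take Scrollable:  [Button object] + [Scrollable TextBox Button object]
  take TextBox:  [Button object] + [TextBox Button object]
  take Button:  [Button object] + [Button object]
  take object:  [object] + [object]
MRO: Panel Dialog Focusable Frame Widget Scrollable TextBox Button object
process is defined in: Button, Focusable, Scrollable. First along the MRO is Focusable.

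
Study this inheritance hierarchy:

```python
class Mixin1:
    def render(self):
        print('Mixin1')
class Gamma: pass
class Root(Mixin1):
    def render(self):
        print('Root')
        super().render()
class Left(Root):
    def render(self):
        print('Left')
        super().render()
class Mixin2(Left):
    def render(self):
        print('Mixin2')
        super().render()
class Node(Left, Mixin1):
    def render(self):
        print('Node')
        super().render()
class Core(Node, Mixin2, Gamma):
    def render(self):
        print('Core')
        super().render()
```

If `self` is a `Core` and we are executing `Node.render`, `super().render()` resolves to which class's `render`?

Mixin2

L[Core] = Core + merge(L[Node], L[Mixin2], L[Gamma], [Node Mixin2 Gamma])
  take Node:  [Node Left Root Mixin1 object] + [Mixin2 Left Root Mixin1 object] + [Gamma object] + [Node Mixin2 Gamma]
  take Mixin2:  [Left Root Mixin1 object] + [Mixin2 Left Root Mixin1 object] + [Gamma object] + [Mixin2 Gamma]
  take Left:  [Left Root Mixin1 object] + [Left Root Mixin1 object] + [Gamma object] + [Gamma]
  take Root:  [Root Mixin1 object] + [Root Mixin1 object] + [Gamma object] + [Gamma]
  take Mixin1:  [Mixin1 object] + [Mixin1 object] + [Gamma object] + [Gamma]
  take Gamma:  [object] + [object] + [Gamma object] + [Gamma]
  take object:  [object] + [object] + [object]
MRO: Core Node Mixin2 Left Root Mixin1 Gamma object
super() in Node.render on a Core instance goes to the class after Node in Core's MRO: Mixin2.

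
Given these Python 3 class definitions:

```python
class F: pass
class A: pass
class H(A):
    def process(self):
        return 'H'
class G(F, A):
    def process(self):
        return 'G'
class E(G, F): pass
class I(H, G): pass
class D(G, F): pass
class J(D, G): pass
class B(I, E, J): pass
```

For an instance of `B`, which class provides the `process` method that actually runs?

H

L[B] = B + merge(L[I], L[E], L[J], [I E J])
  take I:  [I H G F A object] + [E G F A object] + [J D G F A object] + [I E J]
  take H:  [H G F A object] + [E G F A object] + [J D G F A object] + [E J]
  take E:  [G F A object] + [E G F A object] + [J D G F A object] + [E J]
  take J:  [G F A object] + [G F A object] + [J D G F A object] + [J]
  take D:  [G F A object] + [G F A object] + [D G F A object]
  take G:  [G F A object] + [G F A object] + [G F A object]
  take F:  [F A object] + [F A object] + [F A object]
  take A:  [A object] + [A object] + [A object]
  take object:  [object] + [object] + [object]
MRO: B I H E J D G F A object
process is defined in: G, H. First along the MRO is H.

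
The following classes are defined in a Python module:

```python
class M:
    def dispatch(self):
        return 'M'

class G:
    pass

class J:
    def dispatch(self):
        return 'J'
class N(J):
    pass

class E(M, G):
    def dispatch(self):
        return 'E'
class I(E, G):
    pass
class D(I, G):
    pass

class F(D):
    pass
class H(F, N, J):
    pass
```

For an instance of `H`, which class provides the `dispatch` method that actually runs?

L[H] = H + merge(L[F], L[N], L[J], [F N J])
  take F:  [F D I E M G object] + [N J object] + [J object] + [F N J]
  take D:  [D I E M G object] + [N J object] + [J object] + [N J]
  take I:  [I E M G object] + [N J object] + [J object] + [N J]
  take E:  [E M G object] + [N J object] + [J object] + [N J]
  take M:  [M G object] + [N J object] + [J object] + [N J]
  take G:  [G object] + [N J object] + [J object] + [N J]
  take N:  [object] + [N J object] + [J object] + [N J]
  take J:  [object] + [J object] + [J object] + [J]
  take object:  [object] + [object] + [object]
MRO: H F D I E M G N J object
dispatch is defined in: E, J, M. First along the MRO is E.

E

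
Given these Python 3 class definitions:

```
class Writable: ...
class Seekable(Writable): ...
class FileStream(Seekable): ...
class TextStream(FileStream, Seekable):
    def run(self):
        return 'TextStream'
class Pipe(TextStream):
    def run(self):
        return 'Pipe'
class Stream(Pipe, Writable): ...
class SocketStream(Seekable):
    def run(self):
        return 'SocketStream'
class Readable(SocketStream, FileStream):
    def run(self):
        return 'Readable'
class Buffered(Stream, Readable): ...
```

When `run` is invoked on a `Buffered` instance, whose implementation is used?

L[Buffered] = Buffered + merge(L[Stream], L[Readable], [Stream Readable])
  take Stream:  [Stream Pipe TextStream FileStream Seekable Writable object] + [Readable SocketStream FileStream Seekable Writable object] + [Stream Readable]
  take Pipe:  [Pipe TextStream FileStream Seekable Writable object] + [Readable SocketStream FileStream Seekable Writable object] + [Readable]
  take TextStream:  [TextStream FileStream Seekable Writable object] + [Readable SocketStream FileStream Seekable Writable object] + [Readable]
  take Readable:  [FileStream Seekable Writable object] + [Readable SocketStream FileStream Seekable Writable object] + [Readable]
  take SocketStream:  [FileStream Seekable Writable object] + [SocketStream FileStream Seekable Writable object]
  take FileStream:  [FileStream Seekable Writable object] + [FileStream Seekable Writable object]
  take Seekable:  [Seekable Writable object] + [Seekable Writable object]
  take Writable:  [Writable object] + [Writable object]
  take object:  [object] + [object]
MRO: Buffered Stream Pipe TextStream Readable SocketStream FileStream Seekable Writable object
run is defined in: Pipe, Readable, SocketStream, TextStream. First along the MRO is Pipe.

Pipe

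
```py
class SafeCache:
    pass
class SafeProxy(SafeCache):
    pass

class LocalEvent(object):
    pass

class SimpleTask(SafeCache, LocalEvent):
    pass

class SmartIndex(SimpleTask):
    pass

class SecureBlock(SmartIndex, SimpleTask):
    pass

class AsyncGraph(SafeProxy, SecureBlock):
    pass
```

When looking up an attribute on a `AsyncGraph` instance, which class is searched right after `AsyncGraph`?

L[AsyncGraph] = AsyncGraph + merge(L[SafeProxy], L[SecureBlock], [SafeProxy SecureBlock])
  take SafeProxy:  [SafeProxy SafeCache object] + [SecureBlock SmartIndex SimpleTask SafeCache LocalEvent object] + [SafeProxy SecureBlock]
  take SecureBlock:  [SafeCache object] + [SecureBlock SmartIndex SimpleTask SafeCache LocalEvent object] + [SecureBlock]
  take SmartIndex:  [SafeCache object] + [SmartIndex SimpleTask SafeCache LocalEvent object]
  take SimpleTask:  [SafeCache object] + [SimpleTask SafeCache LocalEvent object]
  take SafeCache:  [SafeCache object] + [SafeCache LocalEvent object]
  take LocalEvent:  [object] + [LocalEvent object]
  take object:  [object] + [object]
MRO: AsyncGraph SafeProxy SecureBlock SmartIndex SimpleTask SafeCache LocalEvent object
AsyncGraph is at position 0; next is SafeProxy.

SafeProxy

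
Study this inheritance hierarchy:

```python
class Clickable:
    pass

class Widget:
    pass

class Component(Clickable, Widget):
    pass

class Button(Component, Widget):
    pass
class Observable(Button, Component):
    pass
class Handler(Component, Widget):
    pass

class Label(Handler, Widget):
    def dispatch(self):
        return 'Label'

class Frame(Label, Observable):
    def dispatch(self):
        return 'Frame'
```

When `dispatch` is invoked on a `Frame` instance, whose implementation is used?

L[Frame] = Frame + merge(L[Label], L[Observable], [Label Observable])
  take Label:  [Label Handler Component Clickable Widget object] + [Observable Button Component Clickable Widget object] + [Label Observable]
  take Handler:  [Handler Component Clickable Widget object] + [Observable Button Component Clickable Widget object] + [Observable]
  take Observable:  [Component Clickable Widget object] + [Observable Button Component Clickable Widget object] + [Observable]
  take Button:  [Component Clickable Widget object] + [Button Component Clickable Widget object]
  take Component:  [Component Clickable Widget object] + [Component Clickable Widget object]
  take Clickable:  [Clickable Widget object] + [Clickable Widget object]
  take Widget:  [Widget object] + [Widget object]
  take object:  [object] + [object]
MRO: Frame Label Handler Observable Button Component Clickable Widget object
dispatch is defined in: Frame, Label. First along the MRO is Frame.

Frame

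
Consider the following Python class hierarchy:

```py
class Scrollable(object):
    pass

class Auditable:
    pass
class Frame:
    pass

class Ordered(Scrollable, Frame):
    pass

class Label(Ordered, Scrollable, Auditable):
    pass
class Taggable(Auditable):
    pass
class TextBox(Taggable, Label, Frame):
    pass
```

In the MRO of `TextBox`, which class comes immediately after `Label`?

L[TextBox] = TextBox + merge(L[Taggable], L[Label], L[Frame], [Taggable Label Frame])
  take Taggable:  [Taggable Auditable object] + [Label Ordered Scrollable Frame Auditable object] + [Frame object] + [Taggable Label Frame]
  take Label:  [Auditable object] + [Label Ordered Scrollable Frame Auditable object] + [Frame object] + [Label Frame]
  take Ordered:  [Auditable object] + [Ordered Scrollable Frame Auditable object] + [Frame object] + [Frame]
  take Scrollable:  [Auditable object] + [Scrollable Frame Auditable object] + [Frame object] + [Frame]
  take Frame:  [Auditable object] + [Frame Auditable object] + [Frame object] + [Frame]
  take Auditable:  [Auditable object] + [Auditable object] + [object]
  take object:  [object] + [object] + [object]
MRO: TextBox Taggable Label Ordered Scrollable Frame Auditable object
Label is at position 2; next is Ordered.

Ordered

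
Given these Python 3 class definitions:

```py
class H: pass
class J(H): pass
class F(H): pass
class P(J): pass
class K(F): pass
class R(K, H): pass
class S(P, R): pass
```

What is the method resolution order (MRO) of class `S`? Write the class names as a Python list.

[S, P, J, R, K, F, H, object]

L[S] = S + merge(L[P], L[R], [P R])
  take P:  [P J H object] + [R K F H object] + [P R]
  take J:  [J H object] + [R K F H object] + [R]
  take R:  [H object] + [R K F H object] + [R]
  take K:  [H object] + [K F H object]
  take F:  [H object] + [F H object]
  take H:  [H object] + [H object]
  take object:  [object] + [object]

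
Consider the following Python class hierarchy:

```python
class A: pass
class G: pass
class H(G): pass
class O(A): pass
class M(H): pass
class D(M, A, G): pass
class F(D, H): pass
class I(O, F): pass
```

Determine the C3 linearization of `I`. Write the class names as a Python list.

[I, O, F, D, M, H, A, G, object]

L[I] = I + merge(L[O], L[F], [O F])
  take O:  [O A object] + [F D M H A G object] + [O F]
  take F:  [A object] + [F D M H A G object] + [F]
  take D:  [A object] + [D M H A G object]
  take M:  [A object] + [M H A G object]
  take H:  [A object] + [H A G object]
  take A:  [A object] + [A G object]
  take G:  [object] + [G object]
  take object:  [object] + [object]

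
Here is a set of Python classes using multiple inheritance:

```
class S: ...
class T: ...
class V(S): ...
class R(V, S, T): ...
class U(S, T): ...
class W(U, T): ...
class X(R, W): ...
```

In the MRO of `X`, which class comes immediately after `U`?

L[X] = X + merge(L[R], L[W], [R W])
  take R:  [R V S T object] + [W U S T object] + [R W]
  take V:  [V S T object] + [W U S T object] + [W]
  take W:  [S T object] + [W U S T object] + [W]
  take U:  [S T object] + [U S T object]
  take S:  [S T object] + [S T object]
  take T:  [T object] + [T object]
  take object:  [object] + [object]
MRO: X R V W U S T object
U is at position 4; next is S.

S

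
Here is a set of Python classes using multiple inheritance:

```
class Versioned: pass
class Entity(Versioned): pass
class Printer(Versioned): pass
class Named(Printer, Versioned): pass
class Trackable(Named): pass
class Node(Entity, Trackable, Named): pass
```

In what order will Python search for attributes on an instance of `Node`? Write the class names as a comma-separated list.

Node, Entity, Trackable, Named, Printer, Versioned, object

L[Node] = Node + merge(L[Entity], L[Trackable], L[Named], [Entity Trackable Named])
  take Entity:  [Entity Versioned object] + [Trackable Named Printer Versioned object] + [Named Printer Versioned object] + [Entity Trackable Named]
  take Trackable:  [Versioned object] + [Trackable Named Printer Versioned object] + [Named Printer Versioned object] + [Trackable Named]
  take Named:  [Versioned object] + [Named Printer Versioned object] + [Named Printer Versioned object] + [Named]
  take Printer:  [Versioned object] + [Printer Versioned object] + [Printer Versioned object]
  take Versioned:  [Versioned object] + [Versioned object] + [Versioned object]
  take object:  [object] + [object] + [object]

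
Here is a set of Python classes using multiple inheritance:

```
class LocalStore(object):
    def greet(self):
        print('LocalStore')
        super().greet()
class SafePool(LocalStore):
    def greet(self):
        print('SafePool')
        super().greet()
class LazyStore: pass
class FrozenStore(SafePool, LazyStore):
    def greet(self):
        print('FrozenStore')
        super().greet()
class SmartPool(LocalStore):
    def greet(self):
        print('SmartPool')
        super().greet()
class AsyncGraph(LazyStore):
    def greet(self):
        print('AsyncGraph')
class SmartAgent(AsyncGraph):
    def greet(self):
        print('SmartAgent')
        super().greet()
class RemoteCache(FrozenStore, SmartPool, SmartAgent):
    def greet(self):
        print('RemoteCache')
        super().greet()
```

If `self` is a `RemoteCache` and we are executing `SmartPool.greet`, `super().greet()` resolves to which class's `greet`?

LocalStore

L[RemoteCache] = RemoteCache + merge(L[FrozenStore], L[SmartPool], L[SmartAgent], [FrozenStore SmartPool SmartAgent])
  take FrozenStore:  [FrozenStore SafePool LocalStore LazyStore object] + [SmartPool LocalStore object] + [SmartAgent AsyncGraph LazyStore object] + [FrozenStore SmartPool SmartAgent]
  take SafePool:  [SafePool LocalStore LazyStore object] + [SmartPool LocalStore object] + [SmartAgent AsyncGraph LazyStore object] + [SmartPool SmartAgent]
  take SmartPool:  [LocalStore LazyStore object] + [SmartPool LocalStore object] + [SmartAgent AsyncGraph LazyStore object] + [SmartPool SmartAgent]
  take LocalStore:  [LocalStore LazyStore object] + [LocalStore object] + [SmartAgent AsyncGraph LazyStore object] + [SmartAgent]
  take SmartAgent:  [LazyStore object] + [object] + [SmartAgent AsyncGraph LazyStore object] + [SmartAgent]
  take AsyncGraph:  [LazyStore object] + [object] + [AsyncGraph LazyStore object]
  take LazyStore:  [LazyStore object] + [object] + [LazyStore object]
  take object:  [object] + [object] + [object]
MRO: RemoteCache FrozenStore SafePool SmartPool LocalStore SmartAgent AsyncGraph LazyStore object
super() in SmartPool.greet on a RemoteCache instance goes to the class after SmartPool in RemoteCache's MRO: LocalStore.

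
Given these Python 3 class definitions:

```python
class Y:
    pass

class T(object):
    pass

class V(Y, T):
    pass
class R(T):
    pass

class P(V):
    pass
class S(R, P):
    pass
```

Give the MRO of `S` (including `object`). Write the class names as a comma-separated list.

S, R, P, V, Y, T, object

L[S] = S + merge(L[R], L[P], [R P])
  take R:  [R T object] + [P V Y T object] + [R P]
  take P:  [T object] + [P V Y T object] + [P]
  take V:  [T object] + [V Y T object]
  take Y:  [T object] + [Y T object]
  take T:  [T object] + [T object]
  take object:  [object] + [object]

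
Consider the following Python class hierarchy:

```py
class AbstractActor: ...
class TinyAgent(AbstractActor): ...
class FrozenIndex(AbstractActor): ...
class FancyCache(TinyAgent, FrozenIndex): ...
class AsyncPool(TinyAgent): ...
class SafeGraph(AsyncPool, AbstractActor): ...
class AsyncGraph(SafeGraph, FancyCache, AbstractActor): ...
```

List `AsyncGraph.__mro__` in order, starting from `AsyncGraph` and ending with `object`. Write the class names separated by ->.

L[AsyncGraph] = AsyncGraph + merge(L[SafeGraph], L[FancyCache], L[AbstractActor], [SafeGraph FancyCache AbstractActor])
  take SafeGraph:  [SafeGraph AsyncPool TinyAgent AbstractActor object] + [FancyCache TinyAgent FrozenIndex AbstractActor object] + [AbstractActor object] + [SafeGraph FancyCache AbstractActor]
  take AsyncPool:  [AsyncPool TinyAgent AbstractActor object] + [FancyCache TinyAgent FrozenIndex AbstractActor object] + [AbstractActor object] + [FancyCache AbstractActor]
  take FancyCache:  [TinyAgent AbstractActor object] + [FancyCache TinyAgent FrozenIndex AbstractActor object] + [AbstractActor object] + [FancyCache AbstractActor]
  take TinyAgent:  [TinyAgent AbstractActor object] + [TinyAgent FrozenIndex AbstractActor object] + [AbstractActor object] + [AbstractActor]
  take FrozenIndex:  [AbstractActor object] + [FrozenIndex AbstractActor object] + [AbstractActor object] + [AbstractActor]
  take AbstractActor:  [AbstractActor object] + [AbstractActor object] + [AbstractActor object] + [AbstractActor]
  take object:  [object] + [object] + [object]

AsyncGraph -> SafeGraph -> AsyncPool -> FancyCache -> TinyAgent -> FrozenIndex -> AbstractActor -> object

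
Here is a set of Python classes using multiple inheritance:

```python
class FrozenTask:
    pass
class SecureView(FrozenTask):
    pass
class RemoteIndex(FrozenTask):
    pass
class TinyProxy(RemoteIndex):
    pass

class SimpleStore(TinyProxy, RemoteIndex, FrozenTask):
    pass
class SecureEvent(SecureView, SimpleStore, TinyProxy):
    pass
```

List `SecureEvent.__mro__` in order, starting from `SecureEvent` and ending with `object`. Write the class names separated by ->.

L[SecureEvent] = SecureEvent + merge(L[SecureView], L[SimpleStore], L[TinyProxy], [SecureView SimpleStore TinyProxy])
  take SecureView:  [SecureView FrozenTask object] + [SimpleStore TinyProxy RemoteIndex FrozenTask object] + [TinyProxy RemoteIndex FrozenTask object] + [SecureView SimpleStore TinyProxy]
  take SimpleStore:  [FrozenTask object] + [SimpleStore TinyProxy RemoteIndex FrozenTask object] + [TinyProxy RemoteIndex FrozenTask object] + [SimpleStore TinyProxy]
  take TinyProxy:  [FrozenTask object] + [TinyProxy RemoteIndex FrozenTask object] + [TinyProxy RemoteIndex FrozenTask object] + [TinyProxy]
  take RemoteIndex:  [FrozenTask object] + [RemoteIndex FrozenTask object] + [RemoteIndex FrozenTask object]
  take FrozenTask:  [FrozenTask object] + [FrozenTask object] + [FrozenTask object]
  take object:  [object] + [object] + [object]

SecureEvent -> SecureView -> SimpleStore -> TinyProxy -> RemoteIndex -> FrozenTask -> object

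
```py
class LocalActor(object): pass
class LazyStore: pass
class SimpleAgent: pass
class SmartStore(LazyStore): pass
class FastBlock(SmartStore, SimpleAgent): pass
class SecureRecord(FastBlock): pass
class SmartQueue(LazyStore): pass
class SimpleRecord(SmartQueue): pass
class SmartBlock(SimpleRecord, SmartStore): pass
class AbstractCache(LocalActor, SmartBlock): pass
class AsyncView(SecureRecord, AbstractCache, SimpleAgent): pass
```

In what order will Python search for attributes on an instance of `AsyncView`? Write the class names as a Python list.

[AsyncView, SecureRecord, FastBlock, AbstractCache, LocalActor, SmartBlock, SimpleRecord, SmartQueue, SmartStore, LazyStore, SimpleAgent, object]

L[AsyncView] = AsyncView + merge(L[SecureRecord], L[AbstractCache], L[SimpleAgent], [SecureRecord AbstractCache SimpleAgent])
  take SecureRecord:  [SecureRecord FastBlock SmartStore LazyStore SimpleAgent object] + [AbstractCache LocalActor SmartBlock SimpleRecord SmartQueue SmartStore LazyStore object] + [SimpleAgent object] + [SecureRecord AbstractCache SimpleAgent]
  take FastBlock:  [FastBlock SmartStore LazyStore SimpleAgent object] + [AbstractCache LocalActor SmartBlock SimpleRecord SmartQueue SmartStore LazyStore object] + [SimpleAgent object] + [AbstractCache SimpleAgent]
  take AbstractCache:  [SmartStore LazyStore SimpleAgent object] + [AbstractCache LocalActor SmartBlock SimpleRecord SmartQueue SmartStore LazyStore object] + [SimpleAgent object] + [AbstractCache SimpleAgent]
  take LocalActor:  [SmartStore LazyStore SimpleAgent object] + [LocalActor SmartBlock SimpleRecord SmartQueue SmartStore LazyStore object] + [SimpleAgent object] + [SimpleAgent]
  take SmartBlock:  [SmartStore LazyStore SimpleAgent object] + [SmartBlock SimpleRecord SmartQueue SmartStore LazyStore object] + [SimpleAgent object] + [SimpleAgent]
  take SimpleRecord:  [SmartStore LazyStore SimpleAgent object] + [SimpleRecord SmartQueue SmartStore LazyStore object] + [SimpleAgent object] + [SimpleAgent]
  take SmartQueue:  [SmartStore LazyStore SimpleAgent object] + [SmartQueue SmartStore LazyStore object] + [SimpleAgent object] + [SimpleAgent]
  take SmartStore:  [SmartStore LazyStore SimpleAgent object] + [SmartStore LazyStore object] + [SimpleAgent object] + [SimpleAgent]
  take LazyStore:  [LazyStore SimpleAgent object] + [LazyStore object] + [SimpleAgent object] + [SimpleAgent]
  take SimpleAgent:  [SimpleAgent object] + [object] + [SimpleAgent object] + [SimpleAgent]
  take object:  [object] + [object] + [object]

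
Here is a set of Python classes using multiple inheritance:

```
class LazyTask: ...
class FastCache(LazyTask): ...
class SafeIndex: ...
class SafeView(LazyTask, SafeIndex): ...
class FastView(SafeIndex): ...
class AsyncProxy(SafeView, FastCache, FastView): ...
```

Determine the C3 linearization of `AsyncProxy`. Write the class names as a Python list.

L[AsyncProxy] = AsyncProxy + merge(L[SafeView], L[FastCache], L[FastView], [SafeView FastCache FastView])
  take SafeView:  [SafeView LazyTask SafeIndex object] + [FastCache LazyTask object] + [FastView SafeIndex object] + [SafeView FastCache FastView]
  take FastCache:  [LazyTask SafeIndex object] + [FastCache LazyTask object] + [FastView SafeIndex object] + [FastCache FastView]
  take LazyTask:  [LazyTask SafeIndex object] + [LazyTask object] + [FastView SafeIndex object] + [FastView]
  take FastView:  [SafeIndex object] + [object] + [FastView SafeIndex object] + [FastView]
  take SafeIndex:  [SafeIndex object] + [object] + [SafeIndex object]
  take object:  [object] + [object] + [object]

[AsyncProxy, SafeView, FastCache, LazyTask, FastView, SafeIndex, object]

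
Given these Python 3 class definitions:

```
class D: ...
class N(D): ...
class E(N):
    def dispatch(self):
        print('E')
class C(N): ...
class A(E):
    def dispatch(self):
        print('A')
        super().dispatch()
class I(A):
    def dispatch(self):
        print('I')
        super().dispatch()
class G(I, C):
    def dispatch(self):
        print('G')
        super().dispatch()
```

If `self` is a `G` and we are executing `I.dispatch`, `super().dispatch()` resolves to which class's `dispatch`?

A

L[G] = G + merge(L[I], L[C], [I C])
  take I:  [I A E N D object] + [C N D object] + [I C]
  take A:  [A E N D object] + [C N D object] + [C]
  take E:  [E N D object] + [C N D object] + [C]
  take C:  [N D object] + [C N D object] + [C]
  take N:  [N D object] + [N D object]
  take D:  [D object] + [D object]
  take object:  [object] + [object]
MRO: G I A E C N D object
super() in I.dispatch on a G instance goes to the class after I in G's MRO: A.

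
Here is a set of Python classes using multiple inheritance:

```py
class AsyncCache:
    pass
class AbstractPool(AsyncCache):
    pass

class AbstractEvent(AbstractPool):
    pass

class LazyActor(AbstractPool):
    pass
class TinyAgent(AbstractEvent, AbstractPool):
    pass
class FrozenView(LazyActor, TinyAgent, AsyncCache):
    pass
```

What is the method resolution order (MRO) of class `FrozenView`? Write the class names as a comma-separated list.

FrozenView, LazyActor, TinyAgent, AbstractEvent, AbstractPool, AsyncCache, object

L[FrozenView] = FrozenView + merge(L[LazyActor], L[TinyAgent], L[AsyncCache], [LazyActor TinyAgent AsyncCache])
  take LazyActor:  [LazyActor AbstractPool AsyncCache object] + [TinyAgent AbstractEvent AbstractPool AsyncCache object] + [AsyncCache object] + [LazyActor TinyAgent AsyncCache]
  take TinyAgent:  [AbstractPool AsyncCache object] + [TinyAgent AbstractEvent AbstractPool AsyncCache object] + [AsyncCache object] + [TinyAgent AsyncCache]
  take AbstractEvent:  [AbstractPool AsyncCache object] + [AbstractEvent AbstractPool AsyncCache object] + [AsyncCache object] + [AsyncCache]
  take AbstractPool:  [AbstractPool AsyncCache object] + [AbstractPool AsyncCache object] + [AsyncCache object] + [AsyncCache]
  take AsyncCache:  [AsyncCache object] + [AsyncCache object] + [AsyncCache object] + [AsyncCache]
  take object:  [object] + [object] + [object]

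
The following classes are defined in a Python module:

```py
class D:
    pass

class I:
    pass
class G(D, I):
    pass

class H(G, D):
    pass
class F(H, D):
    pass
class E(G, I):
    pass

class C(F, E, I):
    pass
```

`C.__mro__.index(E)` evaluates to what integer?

L[C] = C + merge(L[F], L[E], L[I], [F E I])
  take F:  [F H G D I object] + [E G D I object] + [I object] + [F E I]
  take H:  [H G D I object] + [E G D I object] + [I object] + [E I]
  take E:  [G D I object] + [E G D I object] + [I object] + [E I]
  take G:  [G D I object] + [G D I object] + [I object] + [I]
  take D:  [D I object] + [D I object] + [I object] + [I]
  take I:  [I object] + [I object] + [I object] + [I]
  take object:  [object] + [object] + [object]
MRO: C F H E G D I object
E sits at index 3.

3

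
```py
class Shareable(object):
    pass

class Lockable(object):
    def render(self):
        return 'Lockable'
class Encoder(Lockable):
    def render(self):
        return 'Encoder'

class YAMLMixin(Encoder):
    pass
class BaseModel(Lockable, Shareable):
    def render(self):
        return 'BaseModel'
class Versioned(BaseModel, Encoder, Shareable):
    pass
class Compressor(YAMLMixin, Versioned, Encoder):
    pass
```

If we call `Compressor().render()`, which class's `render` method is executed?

L[Compressor] = Compressor + merge(L[YAMLMixin], L[Versioned], L[Encoder], [YAMLMixin Versioned Encoder])
  take YAMLMixin:  [YAMLMixin Encoder Lockable object] + [Versioned BaseModel Encoder Lockable Shareable object] + [Encoder Lockable object] + [YAMLMixin Versioned Encoder]
  take Versioned:  [Encoder Lockable object] + [Versioned BaseModel Encoder Lockable Shareable object] + [Encoder Lockable object] + [Versioned Encoder]
  take BaseModel:  [Encoder Lockable object] + [BaseModel Encoder Lockable Shareable object] + [Encoder Lockable object] + [Encoder]
  take Encoder:  [Encoder Lockable object] + [Encoder Lockable Shareable object] + [Encoder Lockable object] + [Encoder]
  take Lockable:  [Lockable object] + [Lockable Shareable object] + [Lockable object]
  take Shareable:  [object] + [Shareable object] + [object]
  take object:  [object] + [object] + [object]
MRO: Compressor YAMLMixin Versioned BaseModel Encoder Lockable Shareable object
render is defined in: BaseModel, Encoder, Lockable. First along the MRO is BaseModel.

BaseModel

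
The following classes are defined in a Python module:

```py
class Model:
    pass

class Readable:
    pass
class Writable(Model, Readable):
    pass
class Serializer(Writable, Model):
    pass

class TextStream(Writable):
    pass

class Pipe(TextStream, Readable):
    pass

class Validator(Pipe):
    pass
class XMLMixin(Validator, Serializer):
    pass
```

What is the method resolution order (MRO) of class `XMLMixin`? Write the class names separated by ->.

L[XMLMixin] = XMLMixin + merge(L[Validator], L[Serializer], [Validator Serializer])
  take Validator:  [Validator Pipe TextStream Writable Model Readable object] + [Serializer Writable Model Readable object] + [Validator Serializer]
  take Pipe:  [Pipe TextStream Writable Model Readable object] + [Serializer Writable Model Readable object] + [Serializer]
  take TextStream:  [TextStream Writable Model Readable object] + [Serializer Writable Model Readable object] + [Serializer]
  take Serializer:  [Writable Model Readable object] + [Serializer Writable Model Readable object] + [Serializer]
  take Writable:  [Writable Model Readable object] + [Writable Model Readable object]
  take Model:  [Model Readable object] + [Model Readable object]
  take Readable:  [Readable object] + [Readable object]
  take object:  [object] + [object]

XMLMixin -> Validator -> Pipe -> TextStream -> Serializer -> Writable -> Model -> Readable -> object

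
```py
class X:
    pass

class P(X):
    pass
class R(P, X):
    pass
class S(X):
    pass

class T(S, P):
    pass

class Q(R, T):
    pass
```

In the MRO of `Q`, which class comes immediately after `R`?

T

L[Q] = Q + merge(L[R], L[T], [R T])
  take R:  [R P X object] + [T S P X object] + [R T]
  take T:  [P X object] + [T S P X object] + [T]
  take S:  [P X object] + [S P X object]
  take P:  [P X object] + [P X object]
  take X:  [X object] + [X object]
  take object:  [object] + [object]
MRO: Q R T S P X object
R is at position 1; next is T.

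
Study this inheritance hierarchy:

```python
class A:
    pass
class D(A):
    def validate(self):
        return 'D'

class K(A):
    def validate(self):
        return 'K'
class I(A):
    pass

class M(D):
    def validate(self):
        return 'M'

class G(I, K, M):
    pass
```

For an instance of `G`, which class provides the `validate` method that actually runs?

K

L[G] = G + merge(L[I], L[K], L[M], [I K M])
  take I:  [I A object] + [K A object] + [M D A object] + [I K M]
  take K:  [A object] + [K A object] + [M D A object] + [K M]
  take M:  [A object] + [A object] + [M D A object] + [M]
  take D:  [A object] + [A object] + [D A object]
  take A:  [A object] + [A object] + [A object]
  take object:  [object] + [object] + [object]
MRO: G I K M D A object
validate is defined in: D, K, M. First along the MRO is K.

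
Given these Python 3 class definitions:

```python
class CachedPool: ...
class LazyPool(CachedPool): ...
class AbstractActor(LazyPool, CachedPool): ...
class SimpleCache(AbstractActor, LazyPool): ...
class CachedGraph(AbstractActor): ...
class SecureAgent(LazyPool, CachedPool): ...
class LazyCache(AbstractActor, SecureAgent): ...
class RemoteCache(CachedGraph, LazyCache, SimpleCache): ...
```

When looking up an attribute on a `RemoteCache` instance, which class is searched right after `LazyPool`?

CachedPool

L[RemoteCache] = RemoteCache + merge(L[CachedGraph], L[LazyCache], L[SimpleCache], [CachedGraph LazyCache SimpleCache])
  take CachedGraph:  [CachedGraph AbstractActor LazyPool CachedPool object] + [LazyCache AbstractActor SecureAgent LazyPool CachedPool object] + [SimpleCache AbstractActor LazyPool CachedPool object] + [CachedGraph LazyCache SimpleCache]
  take LazyCache:  [AbstractActor LazyPool CachedPool object] + [LazyCache AbstractActor SecureAgent LazyPool CachedPool object] + [SimpleCache AbstractActor LazyPool CachedPool object] + [LazyCache SimpleCache]
  take SimpleCache:  [AbstractActor LazyPool CachedPool object] + [AbstractActor SecureAgent LazyPool CachedPool object] + [SimpleCache AbstractActor LazyPool CachedPool object] + [SimpleCache]
  take AbstractActor:  [AbstractActor LazyPool CachedPool object] + [AbstractActor SecureAgent LazyPool CachedPool object] + [AbstractActor LazyPool CachedPool object]
  take SecureAgent:  [LazyPool CachedPool object] + [SecureAgent LazyPool CachedPool object] + [LazyPool CachedPool object]
  take LazyPool:  [LazyPool CachedPool object] + [LazyPool CachedPool object] + [LazyPool CachedPool object]
  take CachedPool:  [CachedPool object] + [CachedPool object] + [CachedPool object]
  take object:  [object] + [object] + [object]
MRO: RemoteCache CachedGraph LazyCache SimpleCache AbstractActor SecureAgent LazyPool CachedPool object
LazyPool is at position 6; next is CachedPool.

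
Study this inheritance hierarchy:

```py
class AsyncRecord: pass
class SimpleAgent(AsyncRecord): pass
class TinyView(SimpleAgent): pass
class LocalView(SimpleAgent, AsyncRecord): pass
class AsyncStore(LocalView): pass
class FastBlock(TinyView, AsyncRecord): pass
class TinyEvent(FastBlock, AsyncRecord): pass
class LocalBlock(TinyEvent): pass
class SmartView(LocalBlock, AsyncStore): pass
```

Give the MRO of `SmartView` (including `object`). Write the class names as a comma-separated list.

L[SmartView] = SmartView + merge(L[LocalBlock], L[AsyncStore], [LocalBlock AsyncStore])
  take LocalBlock:  [LocalBlock TinyEvent FastBlock TinyView SimpleAgent AsyncRecord object] + [AsyncStore LocalView SimpleAgent AsyncRecord object] + [LocalBlock AsyncStore]
  take TinyEvent:  [TinyEvent FastBlock TinyView SimpleAgent AsyncRecord object] + [AsyncStore LocalView SimpleAgent AsyncRecord object] + [AsyncStore]
  take FastBlock:  [FastBlock TinyView SimpleAgent AsyncRecord object] + [AsyncStore LocalView SimpleAgent AsyncRecord object] + [AsyncStore]
  take TinyView:  [TinyView SimpleAgent AsyncRecord object] + [AsyncStore LocalView SimpleAgent AsyncRecord object] + [AsyncStore]
  take AsyncStore:  [SimpleAgent AsyncRecord object] + [AsyncStore LocalView SimpleAgent AsyncRecord object] + [AsyncStore]
  take LocalView:  [SimpleAgent AsyncRecord object] + [LocalView SimpleAgent AsyncRecord object]
  take SimpleAgent:  [SimpleAgent AsyncRecord object] + [SimpleAgent AsyncRecord object]
  take AsyncRecord:  [AsyncRecord object] + [AsyncRecord object]
  take object:  [object] + [object]

SmartView, LocalBlock, TinyEvent, FastBlock, TinyView, AsyncStore, LocalView, SimpleAgent, AsyncRecord, object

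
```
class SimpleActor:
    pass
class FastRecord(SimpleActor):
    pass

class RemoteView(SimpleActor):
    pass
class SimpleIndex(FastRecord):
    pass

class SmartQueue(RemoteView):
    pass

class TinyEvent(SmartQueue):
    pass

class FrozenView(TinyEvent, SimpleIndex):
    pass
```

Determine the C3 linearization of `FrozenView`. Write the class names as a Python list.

L[FrozenView] = FrozenView + merge(L[TinyEvent], L[SimpleIndex], [TinyEvent SimpleIndex])
  take TinyEvent:  [TinyEvent SmartQueue RemoteView SimpleActor object] + [SimpleIndex FastRecord SimpleActor object] + [TinyEvent SimpleIndex]
  take SmartQueue:  [SmartQueue RemoteView SimpleActor object] + [SimpleIndex FastRecord SimpleActor object] + [SimpleIndex]
  take RemoteView:  [RemoteView SimpleActor object] + [SimpleIndex FastRecord SimpleActor object] + [SimpleIndex]
  take SimpleIndex:  [SimpleActor object] + [SimpleIndex FastRecord SimpleActor object] + [SimpleIndex]
  take FastRecord:  [SimpleActor object] + [FastRecord SimpleActor object]
  take SimpleActor:  [SimpleActor object] + [SimpleActor object]
  take object:  [object] + [object]

[FrozenView, TinyEvent, SmartQueue, RemoteView, SimpleIndex, FastRecord, SimpleActor, object]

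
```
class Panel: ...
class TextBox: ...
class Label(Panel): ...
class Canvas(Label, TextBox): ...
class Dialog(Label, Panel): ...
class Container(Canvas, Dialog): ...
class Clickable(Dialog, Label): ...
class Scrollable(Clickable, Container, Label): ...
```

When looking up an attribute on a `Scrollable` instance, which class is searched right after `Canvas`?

Dialog

L[Scrollable] = Scrollable + merge(L[Clickable], L[Container], L[Label], [Clickable Container Label])
  take Clickable:  [Clickable Dialog Label Panel object] + [Container Canvas Dialog Label Panel TextBox object] + [Label Panel object] + [Clickable Container Label]
  take Container:  [Dialog Label Panel object] + [Container Canvas Dialog Label Panel TextBox object] + [Label Panel object] + [Container Label]
  take Canvas:  [Dialog Label Panel object] + [Canvas Dialog Label Panel TextBox object] + [Label Panel object] + [Label]
  take Dialog:  [Dialog Label Panel object] + [Dialog Label Panel TextBox object] + [Label Panel object] + [Label]
  take Label:  [Label Panel object] + [Label Panel TextBox object] + [Label Panel object] + [Label]
  take Panel:  [Panel object] + [Panel TextBox object] + [Panel object]
  take TextBox:  [object] + [TextBox object] + [object]
  take object:  [object] + [object] + [object]
MRO: Scrollable Clickable Container Canvas Dialog Label Panel TextBox object
Canvas is at position 3; next is Dialog.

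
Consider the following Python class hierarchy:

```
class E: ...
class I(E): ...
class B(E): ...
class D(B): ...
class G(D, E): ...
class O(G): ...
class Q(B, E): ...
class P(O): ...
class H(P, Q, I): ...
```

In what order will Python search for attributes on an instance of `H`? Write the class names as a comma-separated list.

L[H] = H + merge(L[P], L[Q], L[I], [P Q I])
  take P:  [P O G D B E object] + [Q B E object] + [I E object] + [P Q I]
  take O:  [O G D B E object] + [Q B E object] + [I E object] + [Q I]
  take G:  [G D B E object] + [Q B E object] + [I E object] + [Q I]
  take D:  [D B E object] + [Q B E object] + [I E object] + [Q I]
  take Q:  [B E object] + [Q B E object] + [I E object] + [Q I]
  take B:  [B E object] + [B E object] + [I E object] + [I]
  take I:  [E object] + [E object] + [I E object] + [I]
  take E:  [E object] + [E object] + [E object]
  take object:  [object] + [object] + [object]

H, P, O, G, D, Q, B, I, E, object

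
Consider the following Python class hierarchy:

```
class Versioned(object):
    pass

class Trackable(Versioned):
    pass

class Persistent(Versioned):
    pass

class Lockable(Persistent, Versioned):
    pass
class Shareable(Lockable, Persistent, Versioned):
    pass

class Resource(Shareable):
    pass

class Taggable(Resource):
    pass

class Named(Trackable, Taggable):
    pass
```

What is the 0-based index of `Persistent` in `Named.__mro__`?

L[Named] = Named + merge(L[Trackable], L[Taggable], [Trackable Taggable])
  take Trackable:  [Trackable Versioned object] + [Taggable Resource Shareable Lockable Persistent Versioned object] + [Trackable Taggable]
  take Taggable:  [Versioned object] + [Taggable Resource Shareable Lockable Persistent Versioned object] + [Taggable]
  take Resource:  [Versioned object] + [Resource Shareable Lockable Persistent Versioned object]
  take Shareable:  [Versioned object] + [Shareable Lockable Persistent Versioned object]
  take Lockable:  [Versioned object] + [Lockable Persistent Versioned object]
  take Persistent:  [Versioned object] + [Persistent Versioned object]
  take Versioned:  [Versioned object] + [Versioned object]
  take object:  [object] + [object]
MRO: Named Trackable Taggable Resource Shareable Lockable Persistent Versioned object
Persistent sits at index 6.

6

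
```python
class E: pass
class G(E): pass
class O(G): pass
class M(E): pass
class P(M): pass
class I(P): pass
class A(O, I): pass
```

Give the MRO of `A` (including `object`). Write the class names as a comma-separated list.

A, O, G, I, P, M, E, object

L[A] = A + merge(L[O], L[I], [O I])
  take O:  [O G E object] + [I P M E object] + [O I]
  take G:  [G E object] + [I P M E object] + [I]
  take I:  [E object] + [I P M E object] + [I]
  take P:  [E object] + [P M E object]
  take M:  [E object] + [M E object]
  take E:  [E object] + [E object]
  take object:  [object] + [object]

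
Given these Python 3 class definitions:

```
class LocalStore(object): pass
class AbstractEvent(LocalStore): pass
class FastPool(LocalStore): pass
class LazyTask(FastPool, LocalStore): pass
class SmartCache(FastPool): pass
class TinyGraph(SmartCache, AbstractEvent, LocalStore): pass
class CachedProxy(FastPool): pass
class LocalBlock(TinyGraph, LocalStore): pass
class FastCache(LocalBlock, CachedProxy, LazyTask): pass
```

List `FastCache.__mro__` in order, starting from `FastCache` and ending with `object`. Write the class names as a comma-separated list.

FastCache, LocalBlock, TinyGraph, SmartCache, CachedProxy, LazyTask, FastPool, AbstractEvent, LocalStore, object

L[FastCache] = FastCache + merge(L[LocalBlock], L[CachedProxy], L[LazyTask], [LocalBlock CachedProxy LazyTask])
  take LocalBlock:  [LocalBlock TinyGraph SmartCache FastPool AbstractEvent LocalStore object] + [CachedProxy FastPool LocalStore object] + [LazyTask FastPool LocalStore object] + [LocalBlock CachedProxy LazyTask]
  take TinyGraph:  [TinyGraph SmartCache FastPool AbstractEvent LocalStore object] + [CachedProxy FastPool LocalStore object] + [LazyTask FastPool LocalStore object] + [CachedProxy LazyTask]
  take SmartCache:  [SmartCache FastPool AbstractEvent LocalStore object] + [CachedProxy FastPool LocalStore object] + [LazyTask FastPool LocalStore object] + [CachedProxy LazyTask]
  take CachedProxy:  [FastPool AbstractEvent LocalStore object] + [CachedProxy FastPool LocalStore object] + [LazyTask FastPool LocalStore object] + [CachedProxy LazyTask]
  take LazyTask:  [FastPool AbstractEvent LocalStore object] + [FastPool LocalStore object] + [LazyTask FastPool LocalStore object] + [LazyTask]
  take FastPool:  [FastPool AbstractEvent LocalStore object] + [FastPool LocalStore object] + [FastPool LocalStore object]
  take AbstractEvent:  [AbstractEvent LocalStore object] + [LocalStore object] + [LocalStore object]
  take LocalStore:  [LocalStore object] + [LocalStore object] + [LocalStore object]
  take object:  [object] + [object] + [object]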